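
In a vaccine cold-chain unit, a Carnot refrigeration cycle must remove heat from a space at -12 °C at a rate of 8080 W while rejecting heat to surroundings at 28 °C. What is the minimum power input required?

T_H = 28 °C → 28 + 273.15 = 301.15 K.
T_C = -12 °C → -12 + 273.15 = 261.15 K.
The reversible coefficient of performance is COP_R = T_C/(T_H − T_C) = 261.15/40.00 = 6.5287.
W = Q_C/COP_R = 8080/6.5287 = 1238 W.

Ẇ_in ≈ 1238 W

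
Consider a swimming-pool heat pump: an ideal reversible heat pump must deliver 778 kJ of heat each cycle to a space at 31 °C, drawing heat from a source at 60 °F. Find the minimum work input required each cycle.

T_H = 31 °C → 31 + 273.15 = 304.15 K.
T_C = 60 °F → (60 − 32) × 5/9 = 15.56 °C = 288.71 K.
Reversible heating COP: COP_HP = T_H/(T_H − T_C) = 304.15/15.44 = 19.6932.
W = Q_H/COP_HP = 778/19.6932 = 39.5 kJ.

W_in ≈ 39.5 kJ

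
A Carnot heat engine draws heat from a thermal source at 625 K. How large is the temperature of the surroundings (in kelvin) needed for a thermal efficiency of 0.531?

From η = 1 − T_C/T_H, T_C = T_H·(1 − η) = 625.00 × (1 − 0.531) = 293 K.

T_C ≈ 293 K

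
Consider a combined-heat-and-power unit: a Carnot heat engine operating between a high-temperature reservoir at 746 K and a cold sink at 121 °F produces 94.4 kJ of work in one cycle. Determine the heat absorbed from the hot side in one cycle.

T_C = 121 °F → (121 − 32) × 5/9 = 49.44 °C = 322.59 K.
Since the cycle is reversible, η = 1 − T_C/T_H = 1 − 322.59/746.00 = 0.5676.
Q_H = W/η = 94.4/0.5676 = 166 kJ.

Q_H ≈ 166 kJ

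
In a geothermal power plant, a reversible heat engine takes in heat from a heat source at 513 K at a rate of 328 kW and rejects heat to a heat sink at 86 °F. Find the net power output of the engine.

T_C = 86 °F → (86 − 32) × 5/9 = 30.00 °C = 303.15 K.
Since the cycle is reversible, η = 1 − T_C/T_H = 1 − 303.15/513.00 = 0.4091.
W = η·Q_H = 0.4091 × 328 = 134 kW.

Ẇ ≈ 134 kW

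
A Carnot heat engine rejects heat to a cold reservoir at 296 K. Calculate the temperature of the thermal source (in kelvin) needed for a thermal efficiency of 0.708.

T_H ≈ 1010 K

From η = 1 − T_C/T_H, solving for T_H gives T_H = T_C/(1 − η) = 296.00/(1 − 0.708) = 1010 K.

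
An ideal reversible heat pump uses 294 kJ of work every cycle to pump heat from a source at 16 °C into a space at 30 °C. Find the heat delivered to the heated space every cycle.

T_H = 30 °C → 30 + 273.15 = 303.15 K.
T_C = 16 °C → 16 + 273.15 = 289.15 K.
The Carnot heat-pump COP is COP_HP = T_H/(T_H − T_C) = 303.15/14.00 = 21.6536.
Q_H = COP_HP · W = 21.6536 × 294 = 6370 kJ.

Q_H ≈ 6370 kJ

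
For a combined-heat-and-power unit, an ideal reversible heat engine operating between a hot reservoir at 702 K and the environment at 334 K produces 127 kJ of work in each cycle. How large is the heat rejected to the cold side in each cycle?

Q_C ≈ 115 kJ

Since the cycle is reversible, η = 1 − T_C/T_H = 1 − 334.00/702.00 = 0.5242.
Since Q_C/Q_H = T_C/T_H and Q_H = W/η, Q_C = W·T_C/(T_H − T_C) = 127 × 334.00/368.00 = 115 kJ.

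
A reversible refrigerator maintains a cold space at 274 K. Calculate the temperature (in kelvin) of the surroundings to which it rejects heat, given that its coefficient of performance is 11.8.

COP_R = T_C/(T_H − T_C) ⇒ T_H = T_C·(1 + 1/COP_R) = 274.00 × (1 + 1/11.8) = 297.2 K.

T_H ≈ 297.2 K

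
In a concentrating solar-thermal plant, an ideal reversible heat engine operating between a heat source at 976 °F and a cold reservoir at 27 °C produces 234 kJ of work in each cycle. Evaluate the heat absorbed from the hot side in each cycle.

T_H = 976 °F → (976 − 32) × 5/9 = 524.44 °C = 797.59 K.
T_C = 27 °C → 27 + 273.15 = 300.15 K.
The Carnot efficiency is η = 1 − T_C/T_H = 1 − 300.15/797.59 = 0.6237.
Q_H = W/η = 234/0.6237 = 375.2 kJ.

Q_H ≈ 375.2 kJ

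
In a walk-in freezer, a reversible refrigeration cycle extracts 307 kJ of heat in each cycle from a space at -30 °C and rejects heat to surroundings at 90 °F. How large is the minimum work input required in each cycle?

W_in ≈ 78.6 kJ

T_H = 90 °F → (90 − 32) × 5/9 = 32.22 °C = 305.37 K.
T_C = -30 °C → -30 + 273.15 = 243.15 K.
COP_R = T_C/(T_H − T_C) = 243.15/62.22 = 3.9078.
W = Q_C/COP_R = 307/3.9078 = 78.6 kJ.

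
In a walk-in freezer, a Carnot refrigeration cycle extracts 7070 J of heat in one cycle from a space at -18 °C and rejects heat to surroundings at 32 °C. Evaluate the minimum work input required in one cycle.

W_in ≈ 1385 J

T_H = 32 °C → 32 + 273.15 = 305.15 K.
T_C = -18 °C → -18 + 273.15 = 255.15 K.
For a reversible refrigerator, COP_R = T_C/(T_H − T_C) = 255.15/50.00 = 5.1030.
W = Q_C/COP_R = 7070/5.1030 = 1385 J.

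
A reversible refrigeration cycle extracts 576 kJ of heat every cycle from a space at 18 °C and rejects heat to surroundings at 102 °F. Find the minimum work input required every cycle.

T_H = 102 °F → (102 − 32) × 5/9 = 38.89 °C = 312.04 K.
T_C = 18 °C → 18 + 273.15 = 291.15 K.
Carnot COP: COP_R = T_C/(T_H − T_C) = 291.15/20.89 = 13.9380.
W = Q_C/COP_R = 576/13.9380 = 41.3 kJ.

W_in ≈ 41.3 kJ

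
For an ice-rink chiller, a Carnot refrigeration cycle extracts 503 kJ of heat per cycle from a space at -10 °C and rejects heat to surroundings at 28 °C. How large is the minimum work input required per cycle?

T_H = 28 °C → 28 + 273.15 = 301.15 K.
T_C = -10 °C → -10 + 273.15 = 263.15 K.
Carnot COP: COP_R = T_C/(T_H − T_C) = 263.15/38.00 = 6.9250.
W = Q_C/COP_R = 503/6.9250 = 72.6 kJ.

W_in ≈ 72.6 kJ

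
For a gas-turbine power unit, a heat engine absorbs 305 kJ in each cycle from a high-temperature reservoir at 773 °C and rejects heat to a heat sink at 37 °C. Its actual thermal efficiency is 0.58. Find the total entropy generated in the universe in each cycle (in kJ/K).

ΔS_univ ≈ 0.1215 kJ/K

T_H = 773 °C → 773 + 273.15 = 1046.15 K.
T_C = 37 °C → 37 + 273.15 = 310.15 K.
W = η·Q_H = 0.58 × 305 = 176.9 kJ, so Q_C = Q_H − W = 128.1 kJ.
Entropy balance on the reservoirs: −Q_H/T_H = -0.2915 kJ/K, +Q_C/T_C = 0.4130 kJ/K.
ΔS_univ = −Q_H/T_H + Q_C/T_C = 0.1215 kJ/K (> 0, since η = 0.58 < η_Carnot = 0.704).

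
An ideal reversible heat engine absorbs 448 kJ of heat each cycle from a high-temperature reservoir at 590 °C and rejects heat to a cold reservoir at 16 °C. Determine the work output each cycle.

W ≈ 297.9 kJ

T_H = 590 °C → 590 + 273.15 = 863.15 K.
T_C = 16 °C → 16 + 273.15 = 289.15 K.
For a reversible engine, η = 1 − T_C/T_H = 1 − 289.15/863.15 = 0.6650.
W = η·Q_H = 0.6650 × 448 = 297.9 kJ.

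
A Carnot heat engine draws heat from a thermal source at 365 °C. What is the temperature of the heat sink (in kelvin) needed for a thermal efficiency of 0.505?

T_C ≈ 316 K

T_H = 365 °C → 365 + 273.15 = 638.15 K.
From η = 1 − T_C/T_H, T_C = T_H·(1 − η) = 638.15 × (1 − 0.505) = 316 K.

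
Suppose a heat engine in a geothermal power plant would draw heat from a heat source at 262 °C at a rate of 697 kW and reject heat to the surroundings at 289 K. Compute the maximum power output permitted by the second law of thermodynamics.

T_H = 262 °C → 262 + 273.15 = 535.15 K.
The second-law ceiling is the Carnot efficiency, η_max = 1 − T_C/T_H = 1 − 289.00/535.15 = 0.4600.
W_max = η_max · Q_H = 0.4600 × 697 = 321 kW.

Ẇ_max ≈ 321 kW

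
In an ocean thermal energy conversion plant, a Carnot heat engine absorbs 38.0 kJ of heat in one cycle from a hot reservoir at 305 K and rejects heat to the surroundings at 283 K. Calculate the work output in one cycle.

Since the cycle is reversible, η = 1 − T_C/T_H = 1 − 283.00/305.00 = 0.0721.
W = η·Q_H = 0.0721 × 38.0 = 2.74 kJ.

W ≈ 2.74 kJ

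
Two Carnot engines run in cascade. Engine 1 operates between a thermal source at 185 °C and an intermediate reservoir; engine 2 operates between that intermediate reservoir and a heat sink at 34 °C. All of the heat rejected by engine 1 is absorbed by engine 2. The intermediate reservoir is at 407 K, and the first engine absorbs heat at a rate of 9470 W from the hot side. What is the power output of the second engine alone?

Ẇ₂ ≈ 2060 W

T_H = 185 °C → 185 + 273.15 = 458.15 K.
T_C = 34 °C → 34 + 273.15 = 307.15 K.
Heat entering the second stage: Q_m = Q_H·(T_m/T_H) = 9470 × 407.00/458.15 = 8410 W.
Second-stage efficiency η₂ = 1 − T_C/T_m = 1 − 307.15/407.00 = 0.2453, so W₂ = η₂·Q_m = 2060 W.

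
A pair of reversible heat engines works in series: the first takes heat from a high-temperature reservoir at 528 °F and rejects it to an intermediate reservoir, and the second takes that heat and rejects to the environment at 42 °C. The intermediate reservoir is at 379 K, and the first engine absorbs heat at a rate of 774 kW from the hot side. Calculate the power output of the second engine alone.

Ẇ₂ ≈ 90.1 kW

T_H = 528 °F → (528 − 32) × 5/9 = 275.56 °C = 548.71 K.
T_C = 42 °C → 42 + 273.15 = 315.15 K.
Heat entering the second stage: Q_m = Q_H·(T_m/T_H) = 774 × 379.00/548.71 = 535 kW.
Second-stage efficiency η₂ = 1 − T_C/T_m = 1 − 315.15/379.00 = 0.1685, so W₂ = η₂·Q_m = 90.1 kW.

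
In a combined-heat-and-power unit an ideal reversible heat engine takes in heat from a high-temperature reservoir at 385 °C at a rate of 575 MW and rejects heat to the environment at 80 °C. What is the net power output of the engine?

T_H = 385 °C → 385 + 273.15 = 658.15 K.
T_C = 80 °C → 80 + 273.15 = 353.15 K.
Since the cycle is reversible, η = 1 − T_C/T_H = 1 − 353.15/658.15 = 0.4634.
W = η·Q_H = 0.4634 × 575 = 266.5 MW.

Ẇ ≈ 266.5 MW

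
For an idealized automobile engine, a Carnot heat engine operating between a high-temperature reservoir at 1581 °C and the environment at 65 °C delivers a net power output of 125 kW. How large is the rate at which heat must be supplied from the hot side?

Q̇_H ≈ 153 kW

T_H = 1581 °C → 1581 + 273.15 = 1854.15 K.
T_C = 65 °C → 65 + 273.15 = 338.15 K.
For a reversible engine, η = 1 − T_C/T_H = 1 − 338.15/1854.15 = 0.8176.
Q_H = W/η = 125/0.8176 = 153 kW.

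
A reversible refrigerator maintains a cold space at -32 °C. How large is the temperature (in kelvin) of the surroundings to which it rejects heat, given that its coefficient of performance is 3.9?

T_C = -32 °C → -32 + 273.15 = 241.15 K.
COP_R = T_C/(T_H − T_C) ⇒ T_H = T_C·(1 + 1/COP_R) = 241.15 × (1 + 1/3.9) = 303.0 K.

T_H ≈ 303.0 K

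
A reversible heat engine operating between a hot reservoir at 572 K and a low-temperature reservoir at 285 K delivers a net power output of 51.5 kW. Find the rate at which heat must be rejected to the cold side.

Q̇_C ≈ 51.1 kW

Carnot efficiency: η = 1 − T_C/T_H = 1 − 285.00/572.00 = 0.5017.
Since Q_C/Q_H = T_C/T_H and Q_H = W/η, Q_C = W·T_C/(T_H − T_C) = 51.5 × 285.00/287.00 = 51.1 kW.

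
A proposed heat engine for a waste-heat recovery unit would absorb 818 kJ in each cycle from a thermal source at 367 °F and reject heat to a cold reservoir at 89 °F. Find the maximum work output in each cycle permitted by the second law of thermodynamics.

W_max ≈ 275.1 kJ

T_H = 367 °F → (367 − 32) × 5/9 = 186.11 °C = 459.26 K.
T_C = 89 °F → (89 − 32) × 5/9 = 31.67 °C = 304.82 K.
No engine can exceed the Carnot limit: η_max = 1 − T_C/T_H = 1 − 304.82/459.26 = 0.3363.
W_max = η_max · Q_H = 0.3363 × 818 = 275.1 kJ.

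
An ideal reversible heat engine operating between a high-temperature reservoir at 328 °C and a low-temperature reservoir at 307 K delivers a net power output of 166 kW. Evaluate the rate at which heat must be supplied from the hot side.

Q̇_H ≈ 339.3 kW

T_H = 328 °C → 328 + 273.15 = 601.15 K.
For a reversible engine, η = 1 − T_C/T_H = 1 − 307.00/601.15 = 0.4893.
Q_H = W/η = 166/0.4893 = 339.3 kW.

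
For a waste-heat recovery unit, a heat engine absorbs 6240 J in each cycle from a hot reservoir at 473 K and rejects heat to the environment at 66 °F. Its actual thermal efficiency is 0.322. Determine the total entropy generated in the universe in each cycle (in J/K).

T_C = 66 °F → (66 − 32) × 5/9 = 18.89 °C = 292.04 K.
W = η·Q_H = 0.322 × 6240 = 2009 J, so Q_C = Q_H − W = 4231 J.
The hot reservoir loses entropy Q_H/T_H = 6240/473.00 = 13.19 J/K; the cold reservoir gains Q_C/T_C = 4231/292.04 = 14.49 J/K.
ΔS_univ = −Q_H/T_H + Q_C/T_C = 1.29 J/K (> 0, since η = 0.322 < η_Carnot = 0.383).

ΔS_univ ≈ 1.29 J/K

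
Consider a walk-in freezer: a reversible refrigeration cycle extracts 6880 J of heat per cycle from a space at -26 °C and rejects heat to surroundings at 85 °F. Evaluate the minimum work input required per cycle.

T_H = 85 °F → (85 − 32) × 5/9 = 29.44 °C = 302.59 K.
T_C = -26 °C → -26 + 273.15 = 247.15 K.
The reversible coefficient of performance is COP_R = T_C/(T_H − T_C) = 247.15/55.44 = 4.4576.
W = Q_C/COP_R = 6880/4.4576 = 1540 J.

W_in ≈ 1540 J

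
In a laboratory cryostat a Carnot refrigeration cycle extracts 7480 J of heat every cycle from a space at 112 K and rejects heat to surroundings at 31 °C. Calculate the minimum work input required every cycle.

W_in ≈ 12800 J

T_H = 31 °C → 31 + 273.15 = 304.15 K.
The reversible coefficient of performance is COP_R = T_C/(T_H − T_C) = 112.00/192.15 = 0.5829.
W = Q_C/COP_R = 7480/0.5829 = 12800 J.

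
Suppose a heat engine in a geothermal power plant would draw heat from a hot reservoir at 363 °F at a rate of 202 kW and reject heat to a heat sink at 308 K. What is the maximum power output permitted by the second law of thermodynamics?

Ẇ_max ≈ 65.9 kW

T_H = 363 °F → (363 − 32) × 5/9 = 183.89 °C = 457.04 K.
The second-law ceiling is the Carnot efficiency, η_max = 1 − T_C/T_H = 1 − 308.00/457.04 = 0.3261.
W_max = η_max · Q_H = 0.3261 × 202 = 65.9 kW.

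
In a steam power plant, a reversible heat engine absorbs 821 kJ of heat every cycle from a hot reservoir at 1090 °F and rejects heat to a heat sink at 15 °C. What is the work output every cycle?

W ≈ 546 kJ

T_H = 1090 °F → (1090 − 32) × 5/9 = 587.78 °C = 860.93 K.
T_C = 15 °C → 15 + 273.15 = 288.15 K.
Carnot efficiency: η = 1 − T_C/T_H = 1 − 288.15/860.93 = 0.6653.
W = η·Q_H = 0.6653 × 821 = 546 kJ.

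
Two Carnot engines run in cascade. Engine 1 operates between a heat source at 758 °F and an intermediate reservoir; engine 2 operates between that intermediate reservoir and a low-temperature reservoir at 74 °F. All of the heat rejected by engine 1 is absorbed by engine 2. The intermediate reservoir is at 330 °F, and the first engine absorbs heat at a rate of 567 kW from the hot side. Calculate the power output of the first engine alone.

Ẇ₁ ≈ 199.3 kW

T_H = 758 °F → (758 − 32) × 5/9 = 403.33 °C = 676.48 K.
T_C = 74 °F → (74 − 32) × 5/9 = 23.33 °C = 296.48 K.
T_m = 330 °F → (330 − 32) × 5/9 = 165.56 °C = 438.71 K.
First-stage efficiency η₁ = 1 − T_m/T_H = 1 − 438.71/676.48 = 0.3515.
W₁ = η₁·Q_H = 0.3515 × 567 = 199.3 kW.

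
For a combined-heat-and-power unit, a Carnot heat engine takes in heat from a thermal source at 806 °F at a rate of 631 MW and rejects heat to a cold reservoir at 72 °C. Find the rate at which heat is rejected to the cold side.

T_H = 806 °F → (806 − 32) × 5/9 = 430.00 °C = 703.15 K.
T_C = 72 °C → 72 + 273.15 = 345.15 K.
The Carnot efficiency is η = 1 − T_C/T_H = 1 − 345.15/703.15 = 0.5091.
For a reversible cycle Q_C/Q_H = T_C/T_H, so Q_C = 631 × 345.15/703.15 = 309.7 MW.

Q̇_C ≈ 309.7 MW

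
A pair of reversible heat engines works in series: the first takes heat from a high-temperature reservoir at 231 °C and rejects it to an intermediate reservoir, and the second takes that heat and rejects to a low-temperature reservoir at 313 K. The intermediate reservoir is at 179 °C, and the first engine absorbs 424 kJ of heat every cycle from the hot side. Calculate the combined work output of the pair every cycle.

T_H = 231 °C → 231 + 273.15 = 504.15 K.
Two reversible stages in series are equivalent to a single Carnot engine between T_H and T_C, so η_total = 1 − T_C/T_H = 1 − 313.00/504.15 = 0.3792.
W_total = η_total · Q_H = 0.3792 × 424 = 161 kJ.

W_total ≈ 161 kJ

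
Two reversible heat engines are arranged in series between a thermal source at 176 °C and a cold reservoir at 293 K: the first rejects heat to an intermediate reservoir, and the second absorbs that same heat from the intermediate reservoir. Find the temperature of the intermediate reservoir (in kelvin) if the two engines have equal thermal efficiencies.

T_m ≈ 362.8 K

T_H = 176 °C → 176 + 273.15 = 449.15 K.
Equal efficiencies require 1 − T_m/T_H = 1 − T_C/T_m, i.e. T_m/T_H = T_C/T_m, so T_m = √(T_H·T_C) = √(449.15 × 293.00) = 362.8 K.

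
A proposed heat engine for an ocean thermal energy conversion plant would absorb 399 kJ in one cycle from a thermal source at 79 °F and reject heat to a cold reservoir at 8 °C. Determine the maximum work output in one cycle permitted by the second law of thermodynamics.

T_H = 79 °F → (79 − 32) × 5/9 = 26.11 °C = 299.26 K.
T_C = 8 °C → 8 + 273.15 = 281.15 K.
The second-law ceiling is the Carnot efficiency, η_max = 1 − T_C/T_H = 1 − 281.15/299.26 = 0.0605.
W_max = η_max · Q_H = 0.0605 × 399 = 24.1 kJ.

W_max ≈ 24.1 kJ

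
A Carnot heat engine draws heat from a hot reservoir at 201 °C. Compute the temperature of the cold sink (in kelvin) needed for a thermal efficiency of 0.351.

T_H = 201 °C → 201 + 273.15 = 474.15 K.
From η = 1 − T_C/T_H, T_C = T_H·(1 − η) = 474.15 × (1 − 0.351) = 308 K.

T_C ≈ 308 K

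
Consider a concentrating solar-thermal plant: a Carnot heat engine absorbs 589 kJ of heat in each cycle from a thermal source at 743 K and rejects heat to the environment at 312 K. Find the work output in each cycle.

W ≈ 342 kJ

Carnot efficiency: η = 1 − T_C/T_H = 1 − 312.00/743.00 = 0.5801.
W = η·Q_H = 0.5801 × 589 = 342 kJ.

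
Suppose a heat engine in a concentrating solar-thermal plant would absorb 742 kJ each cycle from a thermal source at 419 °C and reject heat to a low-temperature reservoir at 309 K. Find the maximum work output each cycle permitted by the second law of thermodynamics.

W_max ≈ 410.7 kJ

T_H = 419 °C → 419 + 273.15 = 692.15 K.
By the Carnot theorem, η_max = 1 − T_C/T_H = 1 − 309.00/692.15 = 0.5536.
W_max = η_max · Q_H = 0.5536 × 742 = 410.7 kJ.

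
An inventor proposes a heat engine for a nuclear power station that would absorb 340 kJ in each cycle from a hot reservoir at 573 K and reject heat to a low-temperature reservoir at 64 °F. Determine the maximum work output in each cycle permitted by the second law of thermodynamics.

W_max ≈ 167 kJ

T_C = 64 °F → (64 − 32) × 5/9 = 17.78 °C = 290.93 K.
The upper bound on efficiency is η_max = 1 − T_C/T_H = 1 − 290.93/573.00 = 0.4923.
W_max = η_max · Q_H = 0.4923 × 340 = 167 kJ.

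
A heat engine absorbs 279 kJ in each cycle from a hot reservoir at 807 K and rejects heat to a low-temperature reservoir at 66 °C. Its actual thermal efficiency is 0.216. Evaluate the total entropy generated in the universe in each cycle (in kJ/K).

ΔS_univ ≈ 0.299 kJ/K

T_C = 66 °C → 66 + 273.15 = 339.15 K.
W = η·Q_H = 0.216 × 279 = 60.26 kJ, so Q_C = Q_H − W = 218.7 kJ.
Reservoir entropy changes: ΔS_H = −Q_H/T_H = −279/807.00 = -0.3457 kJ/K and ΔS_C = +Q_C/T_C = 218.7/339.15 = 0.6450 kJ/K.
ΔS_univ = −Q_H/T_H + Q_C/T_C = 0.299 kJ/K (> 0, since η = 0.216 < η_Carnot = 0.580).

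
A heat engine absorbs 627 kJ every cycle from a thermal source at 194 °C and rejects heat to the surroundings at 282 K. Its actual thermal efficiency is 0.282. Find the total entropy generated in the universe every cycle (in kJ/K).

ΔS_univ ≈ 0.254 kJ/K

T_H = 194 °C → 194 + 273.15 = 467.15 K.
W = η·Q_H = 0.282 × 627 = 176.8 kJ, so Q_C = Q_H − W = 450.2 kJ.
Reservoir entropy changes: ΔS_H = −Q_H/T_H = −627/467.15 = -1.342 kJ/K and ΔS_C = +Q_C/T_C = 450.2/282.00 = 1.596 kJ/K.
ΔS_univ = −Q_H/T_H + Q_C/T_C = 0.254 kJ/K (> 0, since η = 0.282 < η_Carnot = 0.396).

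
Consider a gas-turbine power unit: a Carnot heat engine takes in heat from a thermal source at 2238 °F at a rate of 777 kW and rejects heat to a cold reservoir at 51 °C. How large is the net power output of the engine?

T_H = 2238 °F → (2238 − 32) × 5/9 = 1225.56 °C = 1498.71 K.
T_C = 51 °C → 51 + 273.15 = 324.15 K.
Carnot efficiency: η = 1 − T_C/T_H = 1 − 324.15/1498.71 = 0.7837.
W = η·Q_H = 0.7837 × 777 = 609 kW.

Ẇ ≈ 609 kW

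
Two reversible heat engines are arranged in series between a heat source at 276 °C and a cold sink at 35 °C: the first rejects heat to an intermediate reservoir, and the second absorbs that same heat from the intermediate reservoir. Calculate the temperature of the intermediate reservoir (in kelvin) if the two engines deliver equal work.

T_m ≈ 429 K

T_H = 276 °C → 276 + 273.15 = 549.15 K.
T_C = 35 °C → 35 + 273.15 = 308.15 K.
For reversible stages Q_m = Q_H·(T_m/T_H). Setting W₁ = Q_H(1 − T_m/T_H) equal to W₂ = Q_m(1 − T_C/T_m) = Q_H·(T_m − T_C)/T_H gives T_H − T_m = T_m − T_C, so T_m = (T_H + T_C)/2 = (549.15 + 308.15)/2 = 429 K.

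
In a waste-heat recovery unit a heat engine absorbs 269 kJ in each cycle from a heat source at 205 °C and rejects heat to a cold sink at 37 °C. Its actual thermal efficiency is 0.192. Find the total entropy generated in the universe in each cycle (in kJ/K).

T_H = 205 °C → 205 + 273.15 = 478.15 K.
T_C = 37 °C → 37 + 273.15 = 310.15 K.
W = η·Q_H = 0.192 × 269 = 51.65 kJ, so Q_C = Q_H − W = 217.4 kJ.
The hot reservoir loses entropy Q_H/T_H = 269/478.15 = 0.5626 kJ/K; the cold reservoir gains Q_C/T_C = 217.4/310.15 = 0.7008 kJ/K.
ΔS_univ = −Q_H/T_H + Q_C/T_C = 0.138 kJ/K (> 0, since η = 0.192 < η_Carnot = 0.351).

ΔS_univ ≈ 0.138 kJ/K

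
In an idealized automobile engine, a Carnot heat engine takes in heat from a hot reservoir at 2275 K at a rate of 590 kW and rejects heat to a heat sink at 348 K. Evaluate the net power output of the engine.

Ẇ ≈ 499.7 kW

The Carnot efficiency is η = 1 − T_C/T_H = 1 − 348.00/2275.00 = 0.8470.
W = η·Q_H = 0.8470 × 590 = 499.7 kW.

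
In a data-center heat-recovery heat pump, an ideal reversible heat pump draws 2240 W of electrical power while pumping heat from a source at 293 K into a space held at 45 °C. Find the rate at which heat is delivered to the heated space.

T_H = 45 °C → 45 + 273.15 = 318.15 K.
COP_HP = T_H/(T_H − T_C) = 318.15/25.15 = 12.6501.
Q_H = COP_HP · W = 12.6501 × 2240 = 28300 W.

Q̇_H ≈ 28300 W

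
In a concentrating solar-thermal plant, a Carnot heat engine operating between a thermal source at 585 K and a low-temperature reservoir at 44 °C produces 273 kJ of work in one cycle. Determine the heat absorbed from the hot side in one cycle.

Q_H ≈ 596 kJ

T_C = 44 °C → 44 + 273.15 = 317.15 K.
The Carnot efficiency is η = 1 − T_C/T_H = 1 − 317.15/585.00 = 0.4579.
Q_H = W/η = 273/0.4579 = 596 kJ.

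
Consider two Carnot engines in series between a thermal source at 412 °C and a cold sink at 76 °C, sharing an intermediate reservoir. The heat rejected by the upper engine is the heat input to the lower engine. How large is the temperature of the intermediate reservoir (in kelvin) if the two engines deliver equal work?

T_H = 412 °C → 412 + 273.15 = 685.15 K.
T_C = 76 °C → 76 + 273.15 = 349.15 K.
For reversible stages Q_m = Q_H·(T_m/T_H). Setting W₁ = Q_H(1 − T_m/T_H) equal to W₂ = Q_m(1 − T_C/T_m) = Q_H·(T_m − T_C)/T_H gives T_H − T_m = T_m − T_C, so T_m = (T_H + T_C)/2 = (685.15 + 349.15)/2 = 517 K.

T_m ≈ 517 K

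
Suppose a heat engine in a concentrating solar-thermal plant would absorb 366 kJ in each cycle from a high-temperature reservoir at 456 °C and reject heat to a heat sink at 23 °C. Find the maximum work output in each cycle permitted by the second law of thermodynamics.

T_H = 456 °C → 456 + 273.15 = 729.15 K.
T_C = 23 °C → 23 + 273.15 = 296.15 K.
By the Carnot theorem, η_max = 1 − T_C/T_H = 1 − 296.15/729.15 = 0.5938.
W_max = η_max · Q_H = 0.5938 × 366 = 217.3 kJ.

W_max ≈ 217.3 kJ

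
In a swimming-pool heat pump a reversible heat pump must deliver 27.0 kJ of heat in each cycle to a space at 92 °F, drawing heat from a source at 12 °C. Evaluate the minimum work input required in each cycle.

T_H = 92 °F → (92 − 32) × 5/9 = 33.33 °C = 306.48 K.
T_C = 12 °C → 12 + 273.15 = 285.15 K.
Reversible heating COP: COP_HP = T_H/(T_H − T_C) = 306.48/21.33 = 14.3664.
W = Q_H/COP_HP = 27.0/14.3664 = 1.879 kJ.

W_in ≈ 1.879 kJ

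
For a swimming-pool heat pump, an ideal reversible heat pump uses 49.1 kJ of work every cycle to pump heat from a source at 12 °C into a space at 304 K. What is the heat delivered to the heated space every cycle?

Q_H ≈ 791.9 kJ

T_C = 12 °C → 12 + 273.15 = 285.15 K.
Reversible heating COP: COP_HP = T_H/(T_H − T_C) = 304.00/18.85 = 16.1273.
Q_H = COP_HP · W = 16.1273 × 49.1 = 791.9 kJ.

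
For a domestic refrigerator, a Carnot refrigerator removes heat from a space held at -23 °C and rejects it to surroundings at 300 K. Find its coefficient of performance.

T_C = -23 °C → -23 + 273.15 = 250.15 K.
For a reversible refrigerator, COP_R = T_C/(T_H − T_C) = 250.15/(300.00 − 250.15) = 5.02.

COP_R ≈ 5.02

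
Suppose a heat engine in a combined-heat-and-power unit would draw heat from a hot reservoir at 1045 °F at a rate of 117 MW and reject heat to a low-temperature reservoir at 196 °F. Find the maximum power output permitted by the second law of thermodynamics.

Ẇ_max ≈ 66.0 MW

T_H = 1045 °F → (1045 − 32) × 5/9 = 562.78 °C = 835.93 K.
T_C = 196 °F → (196 − 32) × 5/9 = 91.11 °C = 364.26 K.
The second-law ceiling is the Carnot efficiency, η_max = 1 − T_C/T_H = 1 − 364.26/835.93 = 0.5642.
W_max = η_max · Q_H = 0.5642 × 117 = 66.0 MW.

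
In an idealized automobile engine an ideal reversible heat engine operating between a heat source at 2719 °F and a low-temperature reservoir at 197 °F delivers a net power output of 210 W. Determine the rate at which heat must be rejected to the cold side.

Q̇_C ≈ 54.7 W

T_H = 2719 °F → (2719 − 32) × 5/9 = 1492.78 °C = 1765.93 K.
T_C = 197 °F → (197 − 32) × 5/9 = 91.67 °C = 364.82 K.
For a reversible engine, η = 1 − T_C/T_H = 1 − 364.82/1765.93 = 0.7934.
Since Q_C/Q_H = T_C/T_H and Q_H = W/η, Q_C = W·T_C/(T_H − T_C) = 210 × 364.82/1401.11 = 54.7 W.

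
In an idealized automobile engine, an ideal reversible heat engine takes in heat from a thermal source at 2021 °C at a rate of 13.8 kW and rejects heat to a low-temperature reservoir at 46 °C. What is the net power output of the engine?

Ẇ ≈ 11.88 kW

T_H = 2021 °C → 2021 + 273.15 = 2294.15 K.
T_C = 46 °C → 46 + 273.15 = 319.15 K.
For a reversible engine, η = 1 − T_C/T_H = 1 − 319.15/2294.15 = 0.8609.
W = η·Q_H = 0.8609 × 13.8 = 11.88 kW.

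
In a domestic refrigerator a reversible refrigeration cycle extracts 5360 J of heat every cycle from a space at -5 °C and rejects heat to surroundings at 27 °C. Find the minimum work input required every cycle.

W_in ≈ 640 J

T_H = 27 °C → 27 + 273.15 = 300.15 K.
T_C = -5 °C → -5 + 273.15 = 268.15 K.
For a reversible refrigerator, COP_R = T_C/(T_H − T_C) = 268.15/32.00 = 8.3797.
W = Q_C/COP_R = 5360/8.3797 = 640 J.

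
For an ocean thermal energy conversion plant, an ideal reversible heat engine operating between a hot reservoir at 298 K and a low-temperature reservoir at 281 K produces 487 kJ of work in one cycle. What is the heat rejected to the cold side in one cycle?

η_rev = 1 − T_C/T_H = 1 − 281.00/298.00 = 0.0570.
Since Q_C/Q_H = T_C/T_H and Q_H = W/η, Q_C = W·T_C/(T_H − T_C) = 487 × 281.00/17.00 = 8050 kJ.

Q_C ≈ 8050 kJ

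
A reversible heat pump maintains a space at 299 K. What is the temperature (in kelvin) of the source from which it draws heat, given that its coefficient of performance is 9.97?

COP_HP = T_H/(T_H − T_C) ⇒ T_C = T_H·(COP_HP − 1)/COP_HP = 299.00 × (9.97 − 1)/9.97 = 269.0 K.

T_C ≈ 269.0 K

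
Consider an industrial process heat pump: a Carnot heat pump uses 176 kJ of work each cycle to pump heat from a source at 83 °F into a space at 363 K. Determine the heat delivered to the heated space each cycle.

Q_H ≈ 1040 kJ

T_C = 83 °F → (83 − 32) × 5/9 = 28.33 °C = 301.48 K.
Reversible heating COP: COP_HP = T_H/(T_H − T_C) = 363.00/61.52 = 5.9008.
Q_H = COP_HP · W = 5.9008 × 176 = 1040 kJ.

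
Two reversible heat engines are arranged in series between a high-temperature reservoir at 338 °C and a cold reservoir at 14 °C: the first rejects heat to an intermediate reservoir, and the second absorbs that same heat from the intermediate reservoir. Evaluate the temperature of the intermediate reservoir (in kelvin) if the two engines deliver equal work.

T_H = 338 °C → 338 + 273.15 = 611.15 K.
T_C = 14 °C → 14 + 273.15 = 287.15 K.
For reversible stages Q_m = Q_H·(T_m/T_H). Setting W₁ = Q_H(1 − T_m/T_H) equal to W₂ = Q_m(1 − T_C/T_m) = Q_H·(T_m − T_C)/T_H gives T_H − T_m = T_m − T_C, so T_m = (T_H + T_C)/2 = (611.15 + 287.15)/2 = 449 K.

T_m ≈ 449 K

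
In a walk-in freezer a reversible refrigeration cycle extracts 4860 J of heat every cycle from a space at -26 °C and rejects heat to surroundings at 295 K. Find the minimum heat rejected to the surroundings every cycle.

T_C = -26 °C → -26 + 273.15 = 247.15 K.
For a reversible cycle Q_H/Q_C = T_H/T_C, so Q_H = Q_C·T_H/T_C = 4860 × 295.00/247.15 = 5800 J.

Q_H ≈ 5800 J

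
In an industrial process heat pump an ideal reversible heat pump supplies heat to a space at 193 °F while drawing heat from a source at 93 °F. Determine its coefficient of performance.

COP_HP ≈ 6.53

T_H = 193 °F → (193 − 32) × 5/9 = 89.44 °C = 362.59 K.
T_C = 93 °F → (93 − 32) × 5/9 = 33.89 °C = 307.04 K.
For a reversible heat pump, COP_HP = T_H/(T_H − T_C) = 362.59/(362.59 − 307.04) = 6.53.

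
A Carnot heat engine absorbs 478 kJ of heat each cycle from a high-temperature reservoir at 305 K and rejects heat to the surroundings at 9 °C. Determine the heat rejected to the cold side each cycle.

T_C = 9 °C → 9 + 273.15 = 282.15 K.
η_rev = 1 − T_C/T_H = 1 − 282.15/305.00 = 0.0749.
For a reversible cycle Q_C/Q_H = T_C/T_H, so Q_C = 478 × 282.15/305.00 = 442 kJ.

Q_C ≈ 442 kJ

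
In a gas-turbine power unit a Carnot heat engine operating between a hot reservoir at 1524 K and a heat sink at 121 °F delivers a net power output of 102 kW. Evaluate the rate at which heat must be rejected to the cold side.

Q̇_C ≈ 27.39 kW

T_C = 121 °F → (121 − 32) × 5/9 = 49.44 °C = 322.59 K.
Since the cycle is reversible, η = 1 − T_C/T_H = 1 − 322.59/1524.00 = 0.7883.
Since Q_C/Q_H = T_C/T_H and Q_H = W/η, Q_C = W·T_C/(T_H − T_C) = 102 × 322.59/1201.41 = 27.39 kW.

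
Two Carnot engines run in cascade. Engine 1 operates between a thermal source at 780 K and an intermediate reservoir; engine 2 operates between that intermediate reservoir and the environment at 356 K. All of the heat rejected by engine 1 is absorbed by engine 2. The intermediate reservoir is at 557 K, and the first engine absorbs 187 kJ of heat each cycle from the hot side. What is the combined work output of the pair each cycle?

W_total ≈ 102 kJ

Two reversible stages in series are equivalent to a single Carnot engine between T_H and T_C, so η_total = 1 − T_C/T_H = 1 − 356.00/780.00 = 0.5436.
W_total = η_total · Q_H = 0.5436 × 187 = 102 kJ.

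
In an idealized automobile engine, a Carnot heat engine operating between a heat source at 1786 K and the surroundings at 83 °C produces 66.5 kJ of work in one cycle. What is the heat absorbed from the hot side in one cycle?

Q_H ≈ 83.1 kJ

T_C = 83 °C → 83 + 273.15 = 356.15 K.
Carnot efficiency: η = 1 − T_C/T_H = 1 − 356.15/1786.00 = 0.8006.
Q_H = W/η = 66.5/0.8006 = 83.1 kJ.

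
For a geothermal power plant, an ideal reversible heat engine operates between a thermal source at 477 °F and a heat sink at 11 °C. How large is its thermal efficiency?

T_H = 477 °F → (477 − 32) × 5/9 = 247.22 °C = 520.37 K.
T_C = 11 °C → 11 + 273.15 = 284.15 K.
Since the cycle is reversible, η = 1 − T_C/T_H = 1 − 284.15/520.37 = 0.454.

η ≈ 0.454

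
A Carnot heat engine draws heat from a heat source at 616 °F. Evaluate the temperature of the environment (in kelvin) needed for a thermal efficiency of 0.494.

T_C ≈ 302 K

T_H = 616 °F → (616 − 32) × 5/9 = 324.44 °C = 597.59 K.
From η = 1 − T_C/T_H, T_C = T_H·(1 − η) = 597.59 × (1 − 0.494) = 302 K.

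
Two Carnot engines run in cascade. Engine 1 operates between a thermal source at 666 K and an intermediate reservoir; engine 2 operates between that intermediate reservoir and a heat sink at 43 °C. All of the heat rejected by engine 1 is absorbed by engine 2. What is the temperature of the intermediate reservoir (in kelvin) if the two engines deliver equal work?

T_C = 43 °C → 43 + 273.15 = 316.15 K.
For reversible stages Q_m = Q_H·(T_m/T_H). Setting W₁ = Q_H(1 − T_m/T_H) equal to W₂ = Q_m(1 − T_C/T_m) = Q_H·(T_m − T_C)/T_H gives T_H − T_m = T_m − T_C, so T_m = (T_H + T_C)/2 = (666.00 + 316.15)/2 = 491.1 K.

T_m ≈ 491.1 K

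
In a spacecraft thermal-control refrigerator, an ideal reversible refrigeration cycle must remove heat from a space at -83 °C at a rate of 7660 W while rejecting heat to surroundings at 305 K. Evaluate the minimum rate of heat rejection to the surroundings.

T_C = -83 °C → -83 + 273.15 = 190.15 K.
For a reversible cycle Q_H/Q_C = T_H/T_C, so Q_H = Q_C·T_H/T_C = 7660 × 305.00/190.15 = 12300 W.

Q̇_H ≈ 12300 W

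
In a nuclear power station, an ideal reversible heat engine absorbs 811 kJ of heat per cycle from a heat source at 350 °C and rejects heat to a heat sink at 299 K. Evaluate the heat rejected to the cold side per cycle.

T_H = 350 °C → 350 + 273.15 = 623.15 K.
η_rev = 1 − T_C/T_H = 1 − 299.00/623.15 = 0.5202.
For a reversible cycle Q_C/Q_H = T_C/T_H, so Q_C = 811 × 299.00/623.15 = 389 kJ.

Q_C ≈ 389 kJ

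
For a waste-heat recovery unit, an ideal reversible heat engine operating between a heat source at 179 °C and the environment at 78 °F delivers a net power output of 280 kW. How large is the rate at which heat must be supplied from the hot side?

T_H = 179 °C → 179 + 273.15 = 452.15 K.
T_C = 78 °F → (78 − 32) × 5/9 = 25.56 °C = 298.71 K.
For a reversible engine, η = 1 − T_C/T_H = 1 − 298.71/452.15 = 0.3394.
Q_H = W/η = 280/0.3394 = 825 kW.

Q̇_H ≈ 825 kW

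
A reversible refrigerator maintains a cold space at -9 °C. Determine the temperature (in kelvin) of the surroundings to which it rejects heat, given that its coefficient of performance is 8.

T_C = -9 °C → -9 + 273.15 = 264.15 K.
COP_R = T_C/(T_H − T_C) ⇒ T_H = T_C·(1 + 1/COP_R) = 264.15 × (1 + 1/8) = 297.2 K.

T_H ≈ 297.2 K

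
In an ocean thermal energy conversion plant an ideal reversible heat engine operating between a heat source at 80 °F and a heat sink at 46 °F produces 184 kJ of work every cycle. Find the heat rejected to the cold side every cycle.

T_H = 80 °F → (80 − 32) × 5/9 = 26.67 °C = 299.82 K.
T_C = 46 °F → (46 − 32) × 5/9 = 7.78 °C = 280.93 K.
η_rev = 1 − T_C/T_H = 1 − 280.93/299.82 = 0.0630.
Since Q_C/Q_H = T_C/T_H and Q_H = W/η, Q_C = W·T_C/(T_H − T_C) = 184 × 280.93/18.89 = 2740 kJ.

Q_C ≈ 2740 kJ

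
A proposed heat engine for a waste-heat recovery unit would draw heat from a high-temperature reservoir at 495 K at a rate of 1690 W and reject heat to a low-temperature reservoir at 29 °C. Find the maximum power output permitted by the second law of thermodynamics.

Ẇ_max ≈ 658.4 W

T_C = 29 °C → 29 + 273.15 = 302.15 K.
The second-law ceiling is the Carnot efficiency, η_max = 1 − T_C/T_H = 1 − 302.15/495.00 = 0.3896.
W_max = η_max · Q_H = 0.3896 × 1690 = 658.4 W.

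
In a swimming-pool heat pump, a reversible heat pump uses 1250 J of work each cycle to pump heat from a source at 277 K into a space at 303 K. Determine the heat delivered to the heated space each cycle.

COP_HP = T_H/(T_H − T_C) = 303.00/26.00 = 11.6538.
Q_H = COP_HP · W = 11.6538 × 1250 = 14570 J.

Q_H ≈ 14570 J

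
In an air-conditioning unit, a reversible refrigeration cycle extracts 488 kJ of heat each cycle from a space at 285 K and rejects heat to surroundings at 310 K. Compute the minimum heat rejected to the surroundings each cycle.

For a reversible cycle Q_H/Q_C = T_H/T_C, so Q_H = Q_C·T_H/T_C = 488 × 310.00/285.00 = 531 kJ.

Q_H ≈ 531 kJ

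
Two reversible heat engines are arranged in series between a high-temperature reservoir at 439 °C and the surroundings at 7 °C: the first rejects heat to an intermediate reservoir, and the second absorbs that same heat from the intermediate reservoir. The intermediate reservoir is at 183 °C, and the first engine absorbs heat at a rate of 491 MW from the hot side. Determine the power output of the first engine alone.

T_H = 439 °C → 439 + 273.15 = 712.15 K.
T_C = 7 °C → 7 + 273.15 = 280.15 K.
T_m = 183 °C → 183 + 273.15 = 456.15 K.
First-stage efficiency η₁ = 1 − T_m/T_H = 1 − 456.15/712.15 = 0.3595.
W₁ = η₁·Q_H = 0.3595 × 491 = 176.5 MW.

Ẇ₁ ≈ 176.5 MW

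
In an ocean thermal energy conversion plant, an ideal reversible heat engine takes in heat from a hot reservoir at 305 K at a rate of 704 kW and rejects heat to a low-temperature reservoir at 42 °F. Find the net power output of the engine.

Ẇ ≈ 60.7 kW

T_C = 42 °F → (42 − 32) × 5/9 = 5.56 °C = 278.71 K.
η_rev = 1 − T_C/T_H = 1 − 278.71/305.00 = 0.0862.
W = η·Q_H = 0.0862 × 704 = 60.7 kW.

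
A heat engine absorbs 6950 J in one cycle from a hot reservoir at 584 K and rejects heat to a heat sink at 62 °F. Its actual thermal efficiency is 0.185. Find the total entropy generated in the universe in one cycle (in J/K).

T_C = 62 °F → (62 − 32) × 5/9 = 16.67 °C = 289.82 K.
W = η·Q_H = 0.185 × 6950 = 1286 J, so Q_C = Q_H − W = 5664 J.
The hot reservoir loses entropy Q_H/T_H = 6950/584.00 = 11.90 J/K; the cold reservoir gains Q_C/T_C = 5664/289.82 = 19.54 J/K.
ΔS_univ = −Q_H/T_H + Q_C/T_C = 7.64 J/K (> 0, since η = 0.185 < η_Carnot = 0.504).

ΔS_univ ≈ 7.64 J/K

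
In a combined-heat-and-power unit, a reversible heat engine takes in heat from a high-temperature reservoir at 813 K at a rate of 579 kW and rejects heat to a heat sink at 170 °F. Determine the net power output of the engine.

T_C = 170 °F → (170 − 32) × 5/9 = 76.67 °C = 349.82 K.
The Carnot efficiency is η = 1 − T_C/T_H = 1 − 349.82/813.00 = 0.5697.
W = η·Q_H = 0.5697 × 579 = 329.9 kW.

Ẇ ≈ 329.9 kW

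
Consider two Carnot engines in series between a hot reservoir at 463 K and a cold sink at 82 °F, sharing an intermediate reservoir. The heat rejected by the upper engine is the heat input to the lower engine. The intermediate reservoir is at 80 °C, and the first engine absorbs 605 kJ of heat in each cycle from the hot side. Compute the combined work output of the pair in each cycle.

T_C = 82 °F → (82 − 32) × 5/9 = 27.78 °C = 300.93 K.
Two reversible stages in series are equivalent to a single Carnot engine between T_H and T_C, so η_total = 1 − T_C/T_H = 1 − 300.93/463.00 = 0.3500.
W_total = η_total · Q_H = 0.3500 × 605 = 211.8 kJ.

W_total ≈ 211.8 kJ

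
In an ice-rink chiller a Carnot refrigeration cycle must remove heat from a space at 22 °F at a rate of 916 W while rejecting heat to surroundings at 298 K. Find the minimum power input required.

T_C = 22 °F → (22 − 32) × 5/9 = -5.56 °C = 267.59 K.
Carnot COP: COP_R = T_C/(T_H − T_C) = 267.59/30.41 = 8.8008.
W = Q_C/COP_R = 916/8.8008 = 104.1 W.

Ẇ_in ≈ 104.1 W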